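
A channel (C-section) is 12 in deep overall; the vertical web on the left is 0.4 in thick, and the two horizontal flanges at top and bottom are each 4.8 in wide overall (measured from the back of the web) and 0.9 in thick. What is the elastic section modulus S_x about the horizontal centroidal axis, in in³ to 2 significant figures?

Break the section into simple shapes (no overlaps), measuring from the bottom-left corner of the bounding box.
Web: 0.4 × 12, A = 4.8 in², y = 6 in, Ī = 57.6 in⁴.
Top flange (beyond web): 4.4 × 0.9, A = 3.96 in², y = 11.55 in, Ī = 0.2673 in⁴.
Bottom flange (beyond web): 4.4 × 0.9, A = 3.96 in², y = 0.45 in, Ī = 0.2673 in⁴.
By symmetry the centroid is at mid-height, ȳ = 6 in.
Transfer each piece to the horizontal centroidal axis using Ī + A·d² with d = y − 6:
  web: d = 0 in → contributes +57.6 in⁴
  top flange (beyond web): d = 5.55 in → contributes +122.2 in⁴
  bottom flange (beyond web): d = -5.55 in → contributes +122.2 in⁴
Total I = 302.1 in⁴.
Extreme fibre distance c = 6 in; S = I/c = 50.35 in³.

S_x ≈ 50 in³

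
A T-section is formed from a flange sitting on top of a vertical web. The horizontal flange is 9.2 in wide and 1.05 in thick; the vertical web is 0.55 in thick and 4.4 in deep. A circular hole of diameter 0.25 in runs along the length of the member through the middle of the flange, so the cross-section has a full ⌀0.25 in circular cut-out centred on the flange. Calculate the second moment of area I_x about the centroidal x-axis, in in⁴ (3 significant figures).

Decompose the section into non-overlapping parts with the origin at the bottom-left of its bounding rectangle.
Flange: 9.2 × 1.05, A = 9.66 in², y = 4.925 in, Ī = 0.88751 in⁴.
Web: 0.55 × 4.4, A = 2.42 in², y = 2.2 in, Ī = 3.9043 in⁴.
Hole (subtracted): ⌀0.25, A = 0.049087 in², y = 4.925 in, Ī = 0.00019175 in⁴.
Centroid: ȳ = ΣA·y / ΣA = 4.3769 in.
Transfer each piece to the centroidal x-axis using Ī + A·d² with d = y − 4.3769:
  flange: d = 0.54813 in → contributes +3.7898 in⁴
  web: d = -2.1769 in → contributes +15.372 in⁴
  hole: d = 0.54813 in → contributes −0.01494 in⁴
Total I = 19.147 in⁴.

I_x ≈ 19.1 in⁴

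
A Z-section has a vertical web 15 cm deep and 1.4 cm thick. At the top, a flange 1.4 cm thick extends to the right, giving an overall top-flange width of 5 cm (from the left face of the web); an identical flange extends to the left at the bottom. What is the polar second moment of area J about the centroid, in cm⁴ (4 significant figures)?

J ≈ 938.8 cm⁴

Treat the section as a set of non-overlapping primitives; coordinates are from the bounding-box lower-left.
Web: 1.4 × 15, A = 21 cm², y = 7.5 cm, Ī = 393.75 cm⁴.
Top flange (beyond web): 3.6 × 1.4, A = 5.04 cm², y = 14.3 cm, Ī = 0.8232 cm⁴.
Bottom flange (beyond web): 3.6 × 1.4, A = 5.04 cm², y = 0.7 cm, Ī = 0.8232 cm⁴.
Centroid: ȳ = ΣA·y / ΣA = 7.5 cm.
Transfer each piece to the centroidal x-axis using Ī + A·d² with d = y − 7.5:
  web: d = 0 cm → contributes +393.75 cm⁴
  top flange (beyond web): d = 6.8 cm → contributes +233.873 cm⁴
  bottom flange (beyond web): d = -6.8 cm → contributes +233.873 cm⁴
Total I = 861.496 cm⁴.
For the y-axis: x̄ = 4.3 cm.
Repeating about the centroidal y-axis gives I_y = 77.3164 cm⁴.
Polar second moment: J = I_x + I_y = 938.812 cm⁴.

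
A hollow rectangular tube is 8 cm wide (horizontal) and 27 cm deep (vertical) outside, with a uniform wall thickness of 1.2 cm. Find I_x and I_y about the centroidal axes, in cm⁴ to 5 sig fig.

Split into non-overlapping primitives; take the origin at the lower-left of the bounding box.
Outer rectangle: 8 × 27, A = 216 cm², y = 13.5 cm, Ī = 13 122 cm⁴.
Inner void (subtracted): 5.6 × 24.6, A = 137.76 cm², y = 13.5 cm, Ī = 6947.237 cm⁴.
By symmetry the centroid is at mid-height, ȳ = 13.5 cm.
All pieces are centred on the centroidal x-axis, so I = ΣĪ (holes subtracted) = 6174.763 cm⁴.
Repeating about the centroidal y-axis gives I_y = 791.9872 cm⁴.

I_x ≈ 6174.8 cm⁴, I_y ≈ 791.99 cm⁴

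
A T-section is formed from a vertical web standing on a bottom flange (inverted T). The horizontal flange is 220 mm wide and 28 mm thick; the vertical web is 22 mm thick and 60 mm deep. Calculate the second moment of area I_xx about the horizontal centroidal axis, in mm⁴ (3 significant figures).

I_xx ≈ 2.90 × 10⁶ mm⁴

Treat the section as a set of non-overlapping primitives; coordinates are from the bounding-box lower-left.
Flange: 220 × 28, A = 6 160 mm², y = 14 mm, Ī = 402 453 mm⁴.
Web: 22 × 60, A = 1 320 mm², y = 58 mm, Ī = 396 000 mm⁴.
Centroid: ȳ = ΣA·y / ΣA = 21.765 mm.
Transfer each piece to the horizontal centroidal axis using Ī + A·d² with d = y − 21.765:
  flange: d = -7.7647 mm → contributes +773 844 mm⁴
  web: d = 36.235 mm → contributes +2 129 155 mm⁴
Total I = 2 902 999 mm⁴.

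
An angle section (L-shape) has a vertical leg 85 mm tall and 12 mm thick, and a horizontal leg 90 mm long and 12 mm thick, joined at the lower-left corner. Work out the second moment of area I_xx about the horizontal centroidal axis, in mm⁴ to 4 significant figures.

Decompose the section into non-overlapping parts with the origin at the bottom-left of its bounding rectangle.
Vertical leg: 12 × 85, A = 1 020 mm², y = 42.5 mm, Ī = 614 125 mm⁴.
Horizontal leg (remainder): 78 × 12, A = 936 mm², y = 6 mm, Ī = 11 232 mm⁴.
Centroid: ȳ = ΣA·y / ΣA = 25.0337 mm.
Transfer each piece to the horizontal centroidal axis using Ī + A·d² with d = y − 25.0337:
  vertical leg: d = 17.4663 mm → contributes +925 297 mm⁴
  horizontal leg (remainder): d = -19.0337 mm → contributes +350 329 mm⁴
Total I = 1 275 626 mm⁴.

I_xx ≈ 1.276 × 10⁶ mm⁴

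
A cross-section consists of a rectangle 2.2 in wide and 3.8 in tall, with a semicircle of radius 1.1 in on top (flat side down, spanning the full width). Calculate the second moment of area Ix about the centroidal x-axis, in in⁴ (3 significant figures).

Ix ≈ 18.9 in⁴

Decompose the section into non-overlapping parts with the origin at the bottom-left of its bounding rectangle.
Rectangular body: 2.2 × 3.8, A = 8.36 in², y = 1.9 in, Ī = 10.06 in⁴.
Semicircular cap: semicircle r = 1.1, A = 1.9007 in², y = 4.2669 in, Ī = 0.1607 in⁴.
Centroid: ȳ = ΣA·y / ΣA = 2.3384 in.
Transfer each piece to the centroidal x-axis using Ī + A·d² with d = y − 2.3384:
  rectangular body: d = -0.43843 in → contributes +11.667 in⁴
  semicircular cap: d = 1.9284 in → contributes +7.2289 in⁴
Total I = 18.896 in⁴.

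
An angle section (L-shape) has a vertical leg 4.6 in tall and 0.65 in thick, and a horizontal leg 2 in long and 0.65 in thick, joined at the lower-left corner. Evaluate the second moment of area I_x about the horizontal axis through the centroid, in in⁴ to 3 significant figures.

I_x ≈ 7.95 in⁴

Decompose the section into non-overlapping parts with the origin at the bottom-left of its bounding rectangle.
Vertical leg: 0.65 × 4.6, A = 2.99 in², y = 2.3 in, Ī = 5.2724 in⁴.
Horizontal leg (remainder): 1.35 × 0.65, A = 0.8775 in², y = 0.325 in, Ī = 0.030895 in⁴.
Centroid: ȳ = ΣA·y / ΣA = 1.8519 in.
Transfer each piece to the horizontal axis through the centroid using Ī + A·d² with d = y − 1.8519:
  vertical leg: d = 0.44811 in → contributes +5.8728 in⁴
  horizontal leg (remainder): d = -1.5269 in → contributes +2.0767 in⁴
Total I = 7.9495 in⁴.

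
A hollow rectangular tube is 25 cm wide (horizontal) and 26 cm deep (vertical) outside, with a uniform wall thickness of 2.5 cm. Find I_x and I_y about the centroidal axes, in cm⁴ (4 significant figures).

I_x ≈ 2.118 × 10⁴ cm⁴, I_y ≈ 1.985 × 10⁴ cm⁴

Break the section into simple shapes (no overlaps), measuring from the bottom-left corner of the bounding box.
Outer rectangle: 25 × 26, A = 650 cm², y = 13 cm, Ī = 36616.7 cm⁴.
Inner void (subtracted): 20 × 21, A = 420 cm², y = 13 cm, Ī = 15 435 cm⁴.
By symmetry the centroid is at mid-height, ȳ = 13 cm.
All pieces are centred on the centroidal x-axis, so I = ΣĪ (holes subtracted) = 21181.7 cm⁴.
Repeating about the centroidal y-axis gives I_y = 19854.2 cm⁴.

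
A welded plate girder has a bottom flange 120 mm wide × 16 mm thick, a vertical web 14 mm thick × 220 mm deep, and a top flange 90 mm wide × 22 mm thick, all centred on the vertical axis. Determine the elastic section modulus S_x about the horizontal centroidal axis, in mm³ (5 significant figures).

Split into non-overlapping primitives; take the origin at the lower-left of the bounding box.
Bottom plate: 120 × 16, A = 1 920 mm², y = 8 mm, Ī = 40 960 mm⁴.
Web plate: 14 × 220, A = 3 080 mm², y = 126 mm, Ī = 12 422 667 mm⁴.
Top plate: 90 × 22, A = 1 980 mm², y = 247 mm, Ī = 79 860 mm⁴.
Centroid: ȳ = ΣA·y / ΣA = 127.8653 mm.
Transfer each piece to the horizontal centroidal axis using Ī + A·d² with d = y − 127.8653:
  bottom plate: d = -119.8653 mm → contributes +27 626 939 mm⁴
  web plate: d = -1.86533 mm → contributes +12 433 383 mm⁴
  top plate: d = 119.1347 mm → contributes +28 182 138 mm⁴
Total I = 68 242 460 mm⁴.
Extreme fibre distance c = 130.1347 mm; S = I/c = 524398.8 mm³.

S_x ≈ 5.2440 × 10⁵ mm³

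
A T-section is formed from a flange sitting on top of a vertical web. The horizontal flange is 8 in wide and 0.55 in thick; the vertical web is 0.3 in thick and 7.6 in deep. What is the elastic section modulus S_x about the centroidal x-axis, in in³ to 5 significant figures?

Split into non-overlapping primitives; take the origin at the lower-left of the bounding box.
Flange: 8 × 0.55, A = 4.4 in², y = 7.875 in, Ī = 0.1109167 in⁴.
Web: 0.3 × 7.6, A = 2.28 in², y = 3.8 in, Ī = 10.9744 in⁴.
Centroid: ȳ = ΣA·y / ΣA = 6.484132 in.
Transfer each piece to the centroidal x-axis using Ī + A·d² with d = y − 6.484132:
  flange: d = 1.390868 in → contributes +8.622781 in⁴
  web: d = -2.684132 in → contributes +27.4008 in⁴
Total I = 36.02358 in⁴.
Extreme fibre distance c = 6.484132 in; S = I/c = 5.555653 in³.

S_x ≈ 5.5557 in³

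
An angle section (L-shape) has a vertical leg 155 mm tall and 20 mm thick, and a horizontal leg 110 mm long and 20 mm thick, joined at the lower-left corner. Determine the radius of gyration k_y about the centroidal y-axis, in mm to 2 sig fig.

k_y ≈ 31 mm

Treat the section as a set of non-overlapping primitives; coordinates are from the bounding-box lower-left.
Vertical leg: 20 × 155, A = 3 100 mm², x = 10 mm, Ī = 103 333 mm⁴.
Horizontal leg (remainder): 90 × 20, A = 1 800 mm², x = 65 mm, Ī = 1 215 000 mm⁴.
Centroid: x̄ = ΣA·x / ΣA = 30.2 mm.
Transfer each piece to the centroidal y-axis using Ī + A·d² with d = x − 30.2:
  vertical leg: d = -20.2 mm → contributes +1 368 769 mm⁴
  horizontal leg (remainder): d = 34.8 mm → contributes +3 394 361 mm⁴
Total I = 4 763 129 mm⁴.
Radius of gyration: k = √(I/A) = √(4 763 129 / 4 900) = 31.18 mm.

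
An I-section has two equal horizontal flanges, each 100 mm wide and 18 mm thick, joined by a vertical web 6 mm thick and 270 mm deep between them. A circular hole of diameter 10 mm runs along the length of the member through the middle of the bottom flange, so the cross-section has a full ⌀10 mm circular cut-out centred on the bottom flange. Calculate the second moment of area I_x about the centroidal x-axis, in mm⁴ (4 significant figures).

I_x ≈ 8.293 × 10⁷ mm⁴

Split into non-overlapping primitives; take the origin at the lower-left of the bounding box.
Bottom flange: 100 × 18, A = 1 800 mm², y = 9 mm, Ī = 48 600 mm⁴.
Web: 6 × 270, A = 1 620 mm², y = 153 mm, Ī = 9 841 500 mm⁴.
Top flange: 100 × 18, A = 1 800 mm², y = 297 mm, Ī = 48 600 mm⁴.
Hole (subtracted): ⌀10, A = 78.5398 mm², y = 9 mm, Ī = 490.874 mm⁴.
Centroid: ȳ = ΣA·y / ΣA = 155.2 mm.
Transfer each piece to the centroidal x-axis using Ī + A·d² with d = y − 155.2:
  bottom flange: d = -146.2 mm → contributes +38 522 441 mm⁴
  web: d = -2.19971 mm → contributes +9 849 339 mm⁴
  top flange: d = 141.8 mm → contributes +36 241 779 mm⁴
  hole: d = -146.2 mm → contributes −1 679 229 mm⁴
Total I = 82 934 329 mm⁴.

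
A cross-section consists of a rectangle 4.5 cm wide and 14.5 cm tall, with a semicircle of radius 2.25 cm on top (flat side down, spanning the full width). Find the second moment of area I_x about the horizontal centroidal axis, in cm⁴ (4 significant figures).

I_x ≈ 1623 cm⁴

Treat the section as a set of non-overlapping primitives; coordinates are from the bounding-box lower-left.
Rectangular body: 4.5 × 14.5, A = 65.25 cm², y = 7.25 cm, Ī = 1143.23 cm⁴.
Semicircular cap: semicircle r = 2.25, A = 7.95216 cm², y = 15.4549 cm, Ī = 2.81295 cm⁴.
Centroid: ȳ = ΣA·y / ΣA = 8.14132 cm.
Transfer each piece to the horizontal centroidal axis using Ī + A·d² with d = y − 8.14132:
  rectangular body: d = -0.891325 cm → contributes +1195.07 cm⁴
  semicircular cap: d = 7.31361 cm → contributes +428.164 cm⁴
Total I = 1623.24 cm⁴.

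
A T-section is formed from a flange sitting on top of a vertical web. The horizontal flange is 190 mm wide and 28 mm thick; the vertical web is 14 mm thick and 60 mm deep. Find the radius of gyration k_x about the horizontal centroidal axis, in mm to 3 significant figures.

Break the section into simple shapes (no overlaps), measuring from the bottom-left corner of the bounding box.
Flange: 190 × 28, A = 5 320 mm², y = 74 mm, Ī = 347 573 mm⁴.
Web: 14 × 60, A = 840 mm², y = 30 mm, Ī = 252 000 mm⁴.
Centroid: ȳ = ΣA·y / ΣA = 68 mm.
Transfer each piece to the horizontal centroidal axis using Ī + A·d² with d = y − 68:
  flange: d = 6 mm → contributes +539 093 mm⁴
  web: d = -38 mm → contributes +1 464 960 mm⁴
Total I = 2 004 053 mm⁴.
Radius of gyration: k = √(I/A) = √(2 004 053 / 6 160) = 18.037 mm.

k_x ≈ 18.0 mm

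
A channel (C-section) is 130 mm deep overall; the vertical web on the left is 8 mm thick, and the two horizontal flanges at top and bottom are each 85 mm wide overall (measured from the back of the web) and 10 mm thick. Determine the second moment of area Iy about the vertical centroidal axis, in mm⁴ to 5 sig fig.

Treat the section as a set of non-overlapping primitives; coordinates are from the bounding-box lower-left.
Web: 8 × 130, A = 1 040 mm², x = 4 mm, Ī = 5546.667 mm⁴.
Top flange (beyond web): 77 × 10, A = 770 mm², x = 46.5 mm, Ī = 380444.2 mm⁴.
Bottom flange (beyond web): 77 × 10, A = 770 mm², x = 46.5 mm, Ī = 380444.2 mm⁴.
Centroid: x̄ = ΣA·x / ΣA = 29.36822 mm.
Transfer each piece to the vertical centroidal axis using Ī + A·d² with d = x − 29.36822:
  web: d = -25.36822 mm → contributes +674 835 mm⁴
  top flange (beyond web): d = 17.13178 mm → contributes +606437.6 mm⁴
  bottom flange (beyond web): d = 17.13178 mm → contributes +606437.6 mm⁴
Total I = 1 887 710 mm⁴.

Iy ≈ 1.8877 × 10⁶ mm⁴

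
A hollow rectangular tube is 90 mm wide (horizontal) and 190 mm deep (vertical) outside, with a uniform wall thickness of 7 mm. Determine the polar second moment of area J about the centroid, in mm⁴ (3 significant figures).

Decompose the section into non-overlapping parts with the origin at the bottom-left of its bounding rectangle.
Outer rectangle: 90 × 190, A = 17 100 mm², y = 95 mm, Ī = 51 442 500 mm⁴.
Inner void (subtracted): 76 × 176, A = 13 376 mm², y = 95 mm, Ī = 34 527 915 mm⁴.
By symmetry the centroid is at mid-height, ȳ = 95 mm.
All pieces are centred on the centroidal x-axis, so I = ΣĪ (holes subtracted) = 16 914 585 mm⁴.
Repeating about the centroidal y-axis gives I_y = 5 104 185 mm⁴.
Polar second moment: J = I_x + I_y = 22 018 771 mm⁴.

J ≈ 2.20 × 10⁷ mm⁴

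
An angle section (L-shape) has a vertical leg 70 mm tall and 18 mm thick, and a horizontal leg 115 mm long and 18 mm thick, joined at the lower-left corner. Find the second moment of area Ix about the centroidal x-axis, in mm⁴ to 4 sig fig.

Split into non-overlapping primitives; take the origin at the lower-left of the bounding box.
Vertical leg: 18 × 70, A = 1 260 mm², y = 35 mm, Ī = 514 500 mm⁴.
Horizontal leg (remainder): 97 × 18, A = 1 746 mm², y = 9 mm, Ī = 47 142 mm⁴.
Centroid: ȳ = ΣA·y / ΣA = 19.8982 mm.
Transfer each piece to the centroidal x-axis using Ī + A·d² with d = y − 19.8982:
  vertical leg: d = 15.1018 mm → contributes +801 861 mm⁴
  horizontal leg (remainder): d = -10.8982 mm → contributes +254 516 mm⁴
Total I = 1 056 377 mm⁴.

Ix ≈ 1.056 × 10⁶ mm⁴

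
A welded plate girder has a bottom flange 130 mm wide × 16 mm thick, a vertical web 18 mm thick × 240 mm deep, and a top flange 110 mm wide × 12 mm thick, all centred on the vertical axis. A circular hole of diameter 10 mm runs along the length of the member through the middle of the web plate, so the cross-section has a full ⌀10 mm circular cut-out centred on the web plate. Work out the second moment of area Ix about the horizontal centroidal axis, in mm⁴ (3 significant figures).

Decompose the section into non-overlapping parts with the origin at the bottom-left of its bounding rectangle.
Bottom plate: 130 × 16, A = 2 080 mm², y = 8 mm, Ī = 44 373 mm⁴.
Web plate: 18 × 240, A = 4 320 mm², y = 136 mm, Ī = 20 736 000 mm⁴.
Top plate: 110 × 12, A = 1 320 mm², y = 262 mm, Ī = 15 840 mm⁴.
Hole (subtracted): ⌀10, A = 78.54 mm², y = 136 mm, Ī = 490.87 mm⁴.
Centroid: ȳ = ΣA·y / ΣA = 122.92 mm.
Transfer each piece to the horizontal centroidal axis using Ī + A·d² with d = y − 122.92:
  bottom plate: d = -114.92 mm → contributes +27 516 010 mm⁴
  web plate: d = 13.076 mm → contributes +21 474 645 mm⁴
  top plate: d = 139.08 mm → contributes +25 547 469 mm⁴
  hole: d = 13.076 mm → contributes −13 920 mm⁴
Total I = 74 524 205 mm⁴.

Ix ≈ 7.45 × 10⁷ mm⁴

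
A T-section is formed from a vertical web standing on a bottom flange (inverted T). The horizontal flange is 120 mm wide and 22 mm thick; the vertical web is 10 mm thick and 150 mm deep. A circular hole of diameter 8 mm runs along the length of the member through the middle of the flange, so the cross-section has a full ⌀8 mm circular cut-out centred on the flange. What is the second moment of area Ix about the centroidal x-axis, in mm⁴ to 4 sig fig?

Ix ≈ 9.944 × 10⁶ mm⁴

Break the section into simple shapes (no overlaps), measuring from the bottom-left corner of the bounding box.
Flange: 120 × 22, A = 2 640 mm², y = 11 mm, Ī = 106 480 mm⁴.
Web: 10 × 150, A = 1 500 mm², y = 97 mm, Ī = 2 812 500 mm⁴.
Hole (subtracted): ⌀8, A = 50.2655 mm², y = 11 mm, Ī = 201.062 mm⁴.
Centroid: ȳ = ΣA·y / ΣA = 42.5424 mm.
Transfer each piece to the centroidal x-axis using Ī + A·d² with d = y − 42.5424:
  flange: d = -31.5424 mm → contributes +2 733 075 mm⁴
  web: d = 54.4576 mm → contributes +7 260 947 mm⁴
  hole: d = -31.5424 mm → contributes −50211.3 mm⁴
Total I = 9 943 811 mm⁴.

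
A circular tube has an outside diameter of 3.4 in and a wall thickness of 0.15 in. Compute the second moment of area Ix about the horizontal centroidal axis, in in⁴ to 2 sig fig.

Ix ≈ 2.0 in⁴

Decompose the section into non-overlapping parts with the origin at the bottom-left of its bounding rectangle.
Outer circle: ⌀3.4, A = 9.079 in², y = 1.7 in, Ī = 6.56 in⁴.
Bore (subtracted): ⌀3.1, A = 7.548 in², y = 1.7 in, Ī = 4.533 in⁴.
By symmetry the centroid is at mid-height, ȳ = 1.7 in.
All pieces are centred on the horizontal centroidal axis, so I = ΣĪ (holes subtracted) = 2.026 in⁴.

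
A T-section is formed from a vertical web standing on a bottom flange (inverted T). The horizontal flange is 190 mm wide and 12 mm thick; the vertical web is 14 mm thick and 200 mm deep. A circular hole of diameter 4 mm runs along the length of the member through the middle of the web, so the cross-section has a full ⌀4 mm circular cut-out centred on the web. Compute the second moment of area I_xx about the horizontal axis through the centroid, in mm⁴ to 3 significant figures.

I_xx ≈ 2.35 × 10⁷ mm⁴

Treat the section as a set of non-overlapping primitives; coordinates are from the bounding-box lower-left.
Flange: 190 × 12, A = 2 280 mm², y = 6 mm, Ī = 27 360 mm⁴.
Web: 14 × 200, A = 2 800 mm², y = 112 mm, Ī = 9 333 333 mm⁴.
Hole (subtracted): ⌀4, A = 12.566 mm², y = 112 mm, Ī = 12.566 mm⁴.
Centroid: ȳ = ΣA·y / ΣA = 64.307 mm.
Transfer each piece to the horizontal axis through the centroid using Ī + A·d² with d = y − 64.307:
  flange: d = -58.307 mm → contributes +7 778 749 mm⁴
  web: d = 47.693 mm → contributes +15 702 217 mm⁴
  hole: d = 47.693 mm → contributes −28 596 mm⁴
Total I = 23 452 370 mm⁴.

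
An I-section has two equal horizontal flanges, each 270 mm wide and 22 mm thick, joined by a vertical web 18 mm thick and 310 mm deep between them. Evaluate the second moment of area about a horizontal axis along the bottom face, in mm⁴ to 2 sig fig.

Decompose the section into non-overlapping parts with the origin at the bottom-left of its bounding rectangle.
Bottom flange: 270 × 22, A = 5 940 mm², y = 11 mm, Ī = 239 580 mm⁴.
Web: 18 × 310, A = 5 580 mm², y = 177 mm, Ī = 44 686 500 mm⁴.
Top flange: 270 × 22, A = 5 940 mm², y = 343 mm, Ī = 239 580 mm⁴.
Transfer each piece to the base of the section using Ī + A·d² with d = y − 0:
  bottom flange: d = 11 mm → contributes +958 320 mm⁴
  web: d = 177 mm → contributes +219 502 320 mm⁴
  top flange: d = 343 mm → contributes +699 074 640 mm⁴
Total I = 919 535 280 mm⁴.

I_base ≈ 9.2 × 10⁸ mm⁴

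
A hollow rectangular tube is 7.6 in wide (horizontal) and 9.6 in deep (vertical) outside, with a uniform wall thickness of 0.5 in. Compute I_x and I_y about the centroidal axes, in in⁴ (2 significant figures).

Split into non-overlapping primitives; take the origin at the lower-left of the bounding box.
Outer rectangle: 7.6 × 9.6, A = 72.96 in², y = 4.8 in, Ī = 560.3 in⁴.
Inner void (subtracted): 6.6 × 8.6, A = 56.76 in², y = 4.8 in, Ī = 349.8 in⁴.
By symmetry the centroid is at mid-height, ȳ = 4.8 in.
All pieces are centred on the centroidal x-axis, so I = ΣĪ (holes subtracted) = 210.5 in⁴.
Repeating about the centroidal y-axis gives I_y = 145.1 in⁴.

I_x ≈ 210 in⁴, I_y ≈ 150 in⁴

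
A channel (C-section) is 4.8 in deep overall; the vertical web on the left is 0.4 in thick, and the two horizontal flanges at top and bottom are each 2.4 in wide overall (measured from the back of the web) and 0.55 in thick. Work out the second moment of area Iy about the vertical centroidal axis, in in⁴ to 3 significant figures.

Break the section into simple shapes (no overlaps), measuring from the bottom-left corner of the bounding box.
Web: 0.4 × 4.8, A = 1.92 in², x = 0.2 in, Ī = 0.0256 in⁴.
Top flange (beyond web): 2 × 0.55, A = 1.1 in², x = 1.4 in, Ī = 0.36667 in⁴.
Bottom flange (beyond web): 2 × 0.55, A = 1.1 in², x = 1.4 in, Ī = 0.36667 in⁴.
Centroid: x̄ = ΣA·x / ΣA = 0.84078 in.
Transfer each piece to the vertical centroidal axis using Ī + A·d² with d = x − 0.84078:
  web: d = -0.64078 in → contributes +0.81394 in⁴
  top flange (beyond web): d = 0.55922 in → contributes +0.71067 in⁴
  bottom flange (beyond web): d = 0.55922 in → contributes +0.71067 in⁴
Total I = 2.2353 in⁴.

Iy ≈ 2.24 in⁴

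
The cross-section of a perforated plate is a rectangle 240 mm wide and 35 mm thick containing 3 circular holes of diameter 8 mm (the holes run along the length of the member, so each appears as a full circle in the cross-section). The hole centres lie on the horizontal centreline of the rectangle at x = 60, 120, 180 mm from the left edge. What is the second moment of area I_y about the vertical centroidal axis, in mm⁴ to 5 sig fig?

Break the section into simple shapes (no overlaps), measuring from the bottom-left corner of the bounding box.
Plate: 240 × 35, A = 8 400 mm², x = 120 mm, Ī = 40 320 000 mm⁴.
Hole 1 (subtracted): ⌀8, A = 50.26548 mm², x = 60 mm, Ī = 201.0619 mm⁴.
Hole 2 (subtracted): ⌀8, A = 50.26548 mm², x = 120 mm, Ī = 201.0619 mm⁴.
Hole 3 (subtracted): ⌀8, A = 50.26548 mm², x = 180 mm, Ī = 201.0619 mm⁴.
By symmetry the centroid is at mid-width, x̄ = 120 mm.
Transfer each piece to the vertical centroidal axis using Ī + A·d² with d = x − 120:
  plate: d = 0 mm → contributes +40 320 000 mm⁴
  hole 1: d = -60 mm → contributes −181156.8 mm⁴
  hole 2: d = 0 mm → contributes −201.0619 mm⁴
  hole 3: d = 60 mm → contributes −181156.8 mm⁴
Total I = 39 957 485 mm⁴.

I_y ≈ 3.9957 × 10⁷ mm⁴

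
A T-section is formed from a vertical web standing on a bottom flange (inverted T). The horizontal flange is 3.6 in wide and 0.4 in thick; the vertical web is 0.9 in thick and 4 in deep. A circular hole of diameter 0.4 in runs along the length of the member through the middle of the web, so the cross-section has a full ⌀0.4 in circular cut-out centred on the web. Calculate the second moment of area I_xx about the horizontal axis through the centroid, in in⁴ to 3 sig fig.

Treat the section as a set of non-overlapping primitives; coordinates are from the bounding-box lower-left.
Flange: 3.6 × 0.4, A = 1.44 in², y = 0.2 in, Ī = 0.0192 in⁴.
Web: 0.9 × 4, A = 3.6 in², y = 2.4 in, Ī = 4.8 in⁴.
Hole (subtracted): ⌀0.4, A = 0.12566 in², y = 2.4 in, Ī = 0.0012566 in⁴.
Centroid: ȳ = ΣA·y / ΣA = 1.7554 in.
Transfer each piece to the horizontal axis through the centroid using Ī + A·d² with d = y − 1.7554:
  flange: d = -1.5554 in → contributes +3.5027 in⁴
  web: d = 0.64464 in → contributes +6.296 in⁴
  hole: d = 0.64464 in → contributes −0.053478 in⁴
Total I = 9.7453 in⁴.

I_xx ≈ 9.75 in⁴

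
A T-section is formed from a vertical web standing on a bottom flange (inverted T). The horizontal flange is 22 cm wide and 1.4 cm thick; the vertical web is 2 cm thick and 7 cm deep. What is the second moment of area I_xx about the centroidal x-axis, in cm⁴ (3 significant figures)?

Treat the section as a set of non-overlapping primitives; coordinates are from the bounding-box lower-left.
Flange: 22 × 1.4, A = 30.8 cm², y = 0.7 cm, Ī = 5.0307 cm⁴.
Web: 2 × 7, A = 14 cm², y = 4.9 cm, Ī = 57.167 cm⁴.
Centroid: ȳ = ΣA·y / ΣA = 2.0125 cm.
Transfer each piece to the centroidal x-axis using Ī + A·d² with d = y − 2.0125:
  flange: d = -1.3125 cm → contributes +58.088 cm⁴
  web: d = 2.8875 cm → contributes +173.89 cm⁴
Total I = 231.98 cm⁴.

I_xx ≈ 232 cm⁴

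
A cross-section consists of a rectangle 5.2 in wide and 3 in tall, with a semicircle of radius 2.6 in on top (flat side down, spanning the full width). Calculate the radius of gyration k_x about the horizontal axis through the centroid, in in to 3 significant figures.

Decompose the section into non-overlapping parts with the origin at the bottom-left of its bounding rectangle.
Rectangular body: 5.2 × 3, A = 15.6 in², y = 1.5 in, Ī = 11.7 in⁴.
Semicircular cap: semicircle r = 2.6, A = 10.619 in², y = 4.1035 in, Ī = 5.0156 in⁴.
Centroid: ȳ = ΣA·y / ΣA = 2.5544 in.
Transfer each piece to the horizontal axis through the centroid using Ī + A·d² with d = y − 2.5544:
  rectangular body: d = -1.0544 in → contributes +29.044 in⁴
  semicircular cap: d = 1.5491 in → contributes +30.496 in⁴
Total I = 59.54 in⁴.
Radius of gyration: k = √(I/A) = √(59.54 / 26.219) = 1.507 in.

k_x ≈ 1.51 in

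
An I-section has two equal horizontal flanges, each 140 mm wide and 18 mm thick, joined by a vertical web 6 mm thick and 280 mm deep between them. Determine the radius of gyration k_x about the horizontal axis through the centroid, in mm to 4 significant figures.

k_x ≈ 135.3 mm

Decompose the section into non-overlapping parts with the origin at the bottom-left of its bounding rectangle.
Bottom flange: 140 × 18, A = 2 520 mm², y = 9 mm, Ī = 68 040 mm⁴.
Web: 6 × 280, A = 1 680 mm², y = 158 mm, Ī = 10 976 000 mm⁴.
Top flange: 140 × 18, A = 2 520 mm², y = 307 mm, Ī = 68 040 mm⁴.
By symmetry the centroid is at mid-height, ȳ = 158 mm.
Transfer each piece to the horizontal axis through the centroid using Ī + A·d² with d = y − 158:
  bottom flange: d = -149 mm → contributes +56 014 560 mm⁴
  web: d = 0 mm → contributes +10 976 000 mm⁴
  top flange: d = 149 mm → contributes +56 014 560 mm⁴
Total I = 123 005 120 mm⁴.
Radius of gyration: k = √(I/A) = √(123 005 120 / 6 720) = 135.294 mm.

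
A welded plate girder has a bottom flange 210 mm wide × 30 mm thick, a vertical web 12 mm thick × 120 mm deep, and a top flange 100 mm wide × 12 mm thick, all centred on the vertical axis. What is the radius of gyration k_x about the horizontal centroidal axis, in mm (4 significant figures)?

k_x ≈ 53.49 mm

Break the section into simple shapes (no overlaps), measuring from the bottom-left corner of the bounding box.
Bottom plate: 210 × 30, A = 6 300 mm², y = 15 mm, Ī = 472 500 mm⁴.
Web plate: 12 × 120, A = 1 440 mm², y = 90 mm, Ī = 1 728 000 mm⁴.
Top plate: 100 × 12, A = 1 200 mm², y = 156 mm, Ī = 14 400 mm⁴.
Centroid: ȳ = ΣA·y / ΣA = 46.0067 mm.
Transfer each piece to the horizontal centroidal axis using Ī + A·d² with d = y − 46.0067:
  bottom plate: d = -31.0067 mm → contributes +6 529 422 mm⁴
  web plate: d = 43.9933 mm → contributes +4 514 990 mm⁴
  top plate: d = 109.993 mm → contributes +14 532 628 mm⁴
Total I = 25 577 040 mm⁴.
Radius of gyration: k = √(I/A) = √(25 577 040 / 8 940) = 53.488 mm.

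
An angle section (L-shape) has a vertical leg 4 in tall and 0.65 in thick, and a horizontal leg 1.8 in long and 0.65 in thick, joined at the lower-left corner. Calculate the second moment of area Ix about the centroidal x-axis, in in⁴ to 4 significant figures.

Decompose the section into non-overlapping parts with the origin at the bottom-left of its bounding rectangle.
Vertical leg: 0.65 × 4, A = 2.6 in², y = 2 in, Ī = 3.46667 in⁴.
Horizontal leg (remainder): 1.15 × 0.65, A = 0.7475 in², y = 0.325 in, Ī = 0.0263182 in⁴.
Centroid: ȳ = ΣA·y / ΣA = 1.62597 in.
Transfer each piece to the centroidal x-axis using Ī + A·d² with d = y − 1.62597:
  vertical leg: d = 0.374029 in → contributes +3.8304 in⁴
  horizontal leg (remainder): d = -1.30097 in → contributes +1.29148 in⁴
Total I = 5.12188 in⁴.

Ix ≈ 5.122 in⁴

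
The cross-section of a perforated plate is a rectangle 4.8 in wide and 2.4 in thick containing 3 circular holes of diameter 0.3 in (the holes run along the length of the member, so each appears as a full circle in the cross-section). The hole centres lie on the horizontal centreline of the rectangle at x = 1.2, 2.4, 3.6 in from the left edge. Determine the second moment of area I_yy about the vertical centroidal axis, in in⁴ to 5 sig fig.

Break the section into simple shapes (no overlaps), measuring from the bottom-left corner of the bounding box.
Plate: 4.8 × 2.4, A = 11.52 in², x = 2.4 in, Ī = 22.1184 in⁴.
Hole 1 (subtracted): ⌀0.3, A = 0.07068583 in², x = 1.2 in, Ī = 0.0003976078 in⁴.
Hole 2 (subtracted): ⌀0.3, A = 0.07068583 in², x = 2.4 in, Ī = 0.0003976078 in⁴.
Hole 3 (subtracted): ⌀0.3, A = 0.07068583 in², x = 3.6 in, Ī = 0.0003976078 in⁴.
By symmetry the centroid is at mid-width, x̄ = 2.4 in.
Transfer each piece to the vertical centroidal axis using Ī + A·d² with d = x − 2.4:
  plate: d = 0 in → contributes +22.1184 in⁴
  hole 1: d = -1.2 in → contributes −0.1021852 in⁴
  hole 2: d = 0 in → contributes −0.0003976078 in⁴
  hole 3: d = 1.2 in → contributes −0.1021852 in⁴
Total I = 21.91363 in⁴.

I_yy ≈ 21.914 in⁴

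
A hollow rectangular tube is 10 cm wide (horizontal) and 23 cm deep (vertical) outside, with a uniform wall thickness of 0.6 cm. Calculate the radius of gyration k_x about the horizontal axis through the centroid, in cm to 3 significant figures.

Break the section into simple shapes (no overlaps), measuring from the bottom-left corner of the bounding box.
Outer rectangle: 10 × 23, A = 230 cm², y = 11.5 cm, Ī = 10 139 cm⁴.
Inner void (subtracted): 8.8 × 21.8, A = 191.84 cm², y = 11.5 cm, Ī = 7597.5 cm⁴.
By symmetry the centroid is at mid-height, ȳ = 11.5 cm.
All pieces are centred on the horizontal axis through the centroid, so I = ΣĪ (holes subtracted) = 2541.7 cm⁴.
Radius of gyration: k = √(I/A) = √(2541.7 / 38.16) = 8.1612 cm.

k_x ≈ 8.16 cm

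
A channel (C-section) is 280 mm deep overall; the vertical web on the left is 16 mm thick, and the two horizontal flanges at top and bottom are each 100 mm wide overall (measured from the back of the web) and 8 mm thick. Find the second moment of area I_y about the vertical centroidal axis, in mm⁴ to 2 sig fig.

I_y ≈ 3.5 × 10⁶ mm⁴

Treat the section as a set of non-overlapping primitives; coordinates are from the bounding-box lower-left.
Web: 16 × 280, A = 4 480 mm², x = 8 mm, Ī = 95 573 mm⁴.
Top flange (beyond web): 84 × 8, A = 672 mm², x = 58 mm, Ī = 395 136 mm⁴.
Bottom flange (beyond web): 84 × 8, A = 672 mm², x = 58 mm, Ī = 395 136 mm⁴.
Centroid: x̄ = ΣA·x / ΣA = 19.54 mm.
Transfer each piece to the vertical centroidal axis using Ī + A·d² with d = x − 19.54:
  web: d = -11.54 mm → contributes +692 023 mm⁴
  top flange (beyond web): d = 38.46 mm → contributes +1 389 219 mm⁴
  bottom flange (beyond web): d = 38.46 mm → contributes +1 389 219 mm⁴
Total I = 3 470 461 mm⁴.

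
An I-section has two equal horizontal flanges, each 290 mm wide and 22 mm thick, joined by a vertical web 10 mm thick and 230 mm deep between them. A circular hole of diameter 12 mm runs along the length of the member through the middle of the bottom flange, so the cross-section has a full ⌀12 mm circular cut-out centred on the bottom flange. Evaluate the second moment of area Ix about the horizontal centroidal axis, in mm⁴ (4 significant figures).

Ix ≈ 2.114 × 10⁸ mm⁴

Split into non-overlapping primitives; take the origin at the lower-left of the bounding box.
Bottom flange: 290 × 22, A = 6 380 mm², y = 11 mm, Ī = 257 327 mm⁴.
Web: 10 × 230, A = 2 300 mm², y = 137 mm, Ī = 10 139 167 mm⁴.
Top flange: 290 × 22, A = 6 380 mm², y = 263 mm, Ī = 257 327 mm⁴.
Hole (subtracted): ⌀12, A = 113.097 mm², y = 11 mm, Ī = 1017.88 mm⁴.
Centroid: ȳ = ΣA·y / ΣA = 137.953 mm.
Transfer each piece to the horizontal centroidal axis using Ī + A·d² with d = y − 137.953:
  bottom flange: d = -126.953 mm → contributes +103 084 832 mm⁴
  web: d = -0.953392 mm → contributes +10 141 257 mm⁴
  top flange: d = 125.047 mm → contributes +100 019 180 mm⁴
  hole: d = -126.953 mm → contributes −1 823 826 mm⁴
Total I = 211 421 443 mm⁴.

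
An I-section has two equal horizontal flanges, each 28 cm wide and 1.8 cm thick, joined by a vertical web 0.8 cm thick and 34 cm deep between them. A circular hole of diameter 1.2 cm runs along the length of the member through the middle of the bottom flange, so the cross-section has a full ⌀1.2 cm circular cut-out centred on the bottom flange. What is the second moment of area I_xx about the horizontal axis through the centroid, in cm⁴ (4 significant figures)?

Split into non-overlapping primitives; take the origin at the lower-left of the bounding box.
Bottom flange: 28 × 1.8, A = 50.4 cm², y = 0.9 cm, Ī = 13.608 cm⁴.
Web: 0.8 × 34, A = 27.2 cm², y = 18.8 cm, Ī = 2620.27 cm⁴.
Top flange: 28 × 1.8, A = 50.4 cm², y = 36.7 cm, Ī = 13.608 cm⁴.
Hole (subtracted): ⌀1.2, A = 1.13097 cm², y = 0.9 cm, Ī = 0.101788 cm⁴.
Centroid: ȳ = ΣA·y / ΣA = 18.9596 cm.
Transfer each piece to the horizontal axis through the centroid using Ī + A·d² with d = y − 18.9596:
  bottom flange: d = -18.0596 cm → contributes +16451.5 cm⁴
  web: d = -0.159569 cm → contributes +2620.96 cm⁴
  top flange: d = 17.7404 cm → contributes +15875.6 cm⁴
  hole: d = -18.0596 cm → contributes −368.967 cm⁴
Total I = 34579.1 cm⁴.

I_xx ≈ 3.458 × 10⁴ cm⁴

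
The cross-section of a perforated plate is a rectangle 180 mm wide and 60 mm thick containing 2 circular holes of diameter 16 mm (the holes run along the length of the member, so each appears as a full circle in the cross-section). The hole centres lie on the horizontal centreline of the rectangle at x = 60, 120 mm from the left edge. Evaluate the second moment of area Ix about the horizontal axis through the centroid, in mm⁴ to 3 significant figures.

Treat the section as a set of non-overlapping primitives; coordinates are from the bounding-box lower-left.
Plate: 180 × 60, A = 10 800 mm², y = 30 mm, Ī = 3 240 000 mm⁴.
Hole 1 (subtracted): ⌀16, A = 201.06 mm², y = 30 mm, Ī = 3 217 mm⁴.
Hole 2 (subtracted): ⌀16, A = 201.06 mm², y = 30 mm, Ī = 3 217 mm⁴.
By symmetry the centroid is at mid-height, ȳ = 30 mm.
All pieces are centred on the horizontal axis through the centroid, so I = ΣĪ (holes subtracted) = 3 233 566 mm⁴.

Ix ≈ 3.23 × 10⁶ mm⁴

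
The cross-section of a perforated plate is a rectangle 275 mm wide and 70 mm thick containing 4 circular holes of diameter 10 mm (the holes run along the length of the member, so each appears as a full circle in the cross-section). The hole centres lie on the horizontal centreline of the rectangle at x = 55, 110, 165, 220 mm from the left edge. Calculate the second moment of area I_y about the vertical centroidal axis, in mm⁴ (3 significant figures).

I_y ≈ 1.20 × 10⁸ mm⁴

Treat the section as a set of non-overlapping primitives; coordinates are from the bounding-box lower-left.
Plate: 275 × 70, A = 19 250 mm², x = 137.5 mm, Ī = 121 315 104 mm⁴.
Hole 1 (subtracted): ⌀10, A = 78.54 mm², x = 55 mm, Ī = 490.87 mm⁴.
Hole 2 (subtracted): ⌀10, A = 78.54 mm², x = 110 mm, Ī = 490.87 mm⁴.
Hole 3 (subtracted): ⌀10, A = 78.54 mm², x = 165 mm, Ī = 490.87 mm⁴.
Hole 4 (subtracted): ⌀10, A = 78.54 mm², x = 220 mm, Ī = 490.87 mm⁴.
By symmetry the centroid is at mid-width, x̄ = 137.5 mm.
Transfer each piece to the vertical centroidal axis using Ī + A·d² with d = x − 137.5:
  plate: d = 0 mm → contributes +121 315 104 mm⁴
  hole 1: d = -82.5 mm → contributes −535 052 mm⁴
  hole 2: d = -27.5 mm → contributes −59 887 mm⁴
  hole 3: d = 27.5 mm → contributes −59 887 mm⁴
  hole 4: d = 82.5 mm → contributes −535 052 mm⁴
Total I = 120 125 226 mm⁴.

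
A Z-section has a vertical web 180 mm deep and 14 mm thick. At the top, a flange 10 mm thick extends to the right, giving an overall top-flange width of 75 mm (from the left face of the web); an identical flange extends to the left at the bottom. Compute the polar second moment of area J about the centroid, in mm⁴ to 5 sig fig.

Decompose the section into non-overlapping parts with the origin at the bottom-left of its bounding rectangle.
Web: 14 × 180, A = 2 520 mm², y = 90 mm, Ī = 6 804 000 mm⁴.
Top flange (beyond web): 61 × 10, A = 610 mm², y = 175 mm, Ī = 5083.333 mm⁴.
Bottom flange (beyond web): 61 × 10, A = 610 mm², y = 5 mm, Ī = 5083.333 mm⁴.
Centroid: ȳ = ΣA·y / ΣA = 90 mm.
Transfer each piece to the centroidal x-axis using Ī + A·d² with d = y − 90:
  web: d = 0 mm → contributes +6 804 000 mm⁴
  top flange (beyond web): d = 85 mm → contributes +4 412 333 mm⁴
  bottom flange (beyond web): d = -85 mm → contributes +4 412 333 mm⁴
Total I = 15 628 667 mm⁴.
For the y-axis: x̄ = 68 mm.
Repeating about the centroidal y-axis gives I_y = 2 135 087 mm⁴.
Polar second moment: J = I_x + I_y = 17 763 753 mm⁴.

J ≈ 1.7764 × 10⁷ mm⁴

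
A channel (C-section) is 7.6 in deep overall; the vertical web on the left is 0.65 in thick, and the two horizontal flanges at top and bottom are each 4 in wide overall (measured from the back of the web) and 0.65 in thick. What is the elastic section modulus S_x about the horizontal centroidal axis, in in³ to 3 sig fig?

Break the section into simple shapes (no overlaps), measuring from the bottom-left corner of the bounding box.
Web: 0.65 × 7.6, A = 4.94 in², y = 3.8 in, Ī = 23.778 in⁴.
Top flange (beyond web): 3.35 × 0.65, A = 2.1775 in², y = 7.275 in, Ī = 0.076666 in⁴.
Bottom flange (beyond web): 3.35 × 0.65, A = 2.1775 in², y = 0.325 in, Ī = 0.076666 in⁴.
By symmetry the centroid is at mid-height, ȳ = 3.8 in.
Transfer each piece to the horizontal centroidal axis using Ī + A·d² with d = y − 3.8:
  web: d = 0 in → contributes +23.778 in⁴
  top flange (beyond web): d = 3.475 in → contributes +26.371 in⁴
  bottom flange (beyond web): d = -3.475 in → contributes +26.371 in⁴
Total I = 76.521 in⁴.
Extreme fibre distance c = 3.8 in; S = I/c = 20.137 in³.

S_x ≈ 20.1 in³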